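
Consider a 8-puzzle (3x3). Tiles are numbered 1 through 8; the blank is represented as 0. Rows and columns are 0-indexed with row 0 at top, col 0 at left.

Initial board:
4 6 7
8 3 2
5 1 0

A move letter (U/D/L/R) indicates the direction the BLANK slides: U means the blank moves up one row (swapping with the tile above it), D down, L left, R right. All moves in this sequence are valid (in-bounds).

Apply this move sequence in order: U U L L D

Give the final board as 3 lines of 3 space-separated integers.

After move 1 (U):
4 6 7
8 3 0
5 1 2

After move 2 (U):
4 6 0
8 3 7
5 1 2

After move 3 (L):
4 0 6
8 3 7
5 1 2

After move 4 (L):
0 4 6
8 3 7
5 1 2

After move 5 (D):
8 4 6
0 3 7
5 1 2

Answer: 8 4 6
0 3 7
5 1 2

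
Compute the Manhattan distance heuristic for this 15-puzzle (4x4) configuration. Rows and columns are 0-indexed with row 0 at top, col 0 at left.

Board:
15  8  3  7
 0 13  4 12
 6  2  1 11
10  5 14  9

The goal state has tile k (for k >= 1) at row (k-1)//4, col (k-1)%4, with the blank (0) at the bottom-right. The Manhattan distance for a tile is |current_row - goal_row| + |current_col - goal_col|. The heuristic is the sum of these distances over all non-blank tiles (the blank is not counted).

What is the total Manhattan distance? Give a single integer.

Tile 15: (0,0)->(3,2) = 5
Tile 8: (0,1)->(1,3) = 3
Tile 3: (0,2)->(0,2) = 0
Tile 7: (0,3)->(1,2) = 2
Tile 13: (1,1)->(3,0) = 3
Tile 4: (1,2)->(0,3) = 2
Tile 12: (1,3)->(2,3) = 1
Tile 6: (2,0)->(1,1) = 2
Tile 2: (2,1)->(0,1) = 2
Tile 1: (2,2)->(0,0) = 4
Tile 11: (2,3)->(2,2) = 1
Tile 10: (3,0)->(2,1) = 2
Tile 5: (3,1)->(1,0) = 3
Tile 14: (3,2)->(3,1) = 1
Tile 9: (3,3)->(2,0) = 4
Sum: 5 + 3 + 0 + 2 + 3 + 2 + 1 + 2 + 2 + 4 + 1 + 2 + 3 + 1 + 4 = 35

Answer: 35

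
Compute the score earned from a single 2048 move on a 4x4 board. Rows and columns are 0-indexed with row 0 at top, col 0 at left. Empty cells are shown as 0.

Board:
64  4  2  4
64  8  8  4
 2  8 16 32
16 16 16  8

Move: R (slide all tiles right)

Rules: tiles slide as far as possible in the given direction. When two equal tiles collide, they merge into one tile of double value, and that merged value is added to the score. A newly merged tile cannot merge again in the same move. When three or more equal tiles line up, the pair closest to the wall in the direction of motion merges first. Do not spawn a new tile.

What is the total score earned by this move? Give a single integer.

Slide right:
row 0: [64, 4, 2, 4] -> [64, 4, 2, 4]  score +0 (running 0)
row 1: [64, 8, 8, 4] -> [0, 64, 16, 4]  score +16 (running 16)
row 2: [2, 8, 16, 32] -> [2, 8, 16, 32]  score +0 (running 16)
row 3: [16, 16, 16, 8] -> [0, 16, 32, 8]  score +32 (running 48)
Board after move:
64  4  2  4
 0 64 16  4
 2  8 16 32
 0 16 32  8

Answer: 48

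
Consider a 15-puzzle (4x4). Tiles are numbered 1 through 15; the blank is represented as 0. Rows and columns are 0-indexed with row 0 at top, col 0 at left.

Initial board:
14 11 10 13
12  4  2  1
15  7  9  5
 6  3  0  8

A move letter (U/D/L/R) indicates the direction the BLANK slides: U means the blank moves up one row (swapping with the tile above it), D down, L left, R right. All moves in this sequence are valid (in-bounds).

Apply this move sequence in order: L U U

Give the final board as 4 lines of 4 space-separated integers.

After move 1 (L):
14 11 10 13
12  4  2  1
15  7  9  5
 6  0  3  8

After move 2 (U):
14 11 10 13
12  4  2  1
15  0  9  5
 6  7  3  8

After move 3 (U):
14 11 10 13
12  0  2  1
15  4  9  5
 6  7  3  8

Answer: 14 11 10 13
12  0  2  1
15  4  9  5
 6  7  3  8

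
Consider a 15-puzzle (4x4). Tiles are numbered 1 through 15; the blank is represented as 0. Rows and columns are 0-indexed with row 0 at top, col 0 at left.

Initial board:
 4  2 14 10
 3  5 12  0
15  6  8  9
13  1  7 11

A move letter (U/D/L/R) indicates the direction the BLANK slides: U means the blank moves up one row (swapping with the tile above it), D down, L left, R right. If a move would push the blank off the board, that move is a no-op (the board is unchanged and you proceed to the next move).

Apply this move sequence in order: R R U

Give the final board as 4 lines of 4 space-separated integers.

Answer:  4  2 14  0
 3  5 12 10
15  6  8  9
13  1  7 11

Derivation:
After move 1 (R):
 4  2 14 10
 3  5 12  0
15  6  8  9
13  1  7 11

After move 2 (R):
 4  2 14 10
 3  5 12  0
15  6  8  9
13  1  7 11

After move 3 (U):
 4  2 14  0
 3  5 12 10
15  6  8  9
13  1  7 11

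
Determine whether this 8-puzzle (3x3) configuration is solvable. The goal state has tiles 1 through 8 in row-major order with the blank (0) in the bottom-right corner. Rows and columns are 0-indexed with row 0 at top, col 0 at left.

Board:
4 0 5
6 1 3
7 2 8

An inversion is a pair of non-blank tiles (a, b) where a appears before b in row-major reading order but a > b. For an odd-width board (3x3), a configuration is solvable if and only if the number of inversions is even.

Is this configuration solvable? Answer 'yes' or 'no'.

Answer: no

Derivation:
Inversions (pairs i<j in row-major order where tile[i] > tile[j] > 0): 11
11 is odd, so the puzzle is not solvable.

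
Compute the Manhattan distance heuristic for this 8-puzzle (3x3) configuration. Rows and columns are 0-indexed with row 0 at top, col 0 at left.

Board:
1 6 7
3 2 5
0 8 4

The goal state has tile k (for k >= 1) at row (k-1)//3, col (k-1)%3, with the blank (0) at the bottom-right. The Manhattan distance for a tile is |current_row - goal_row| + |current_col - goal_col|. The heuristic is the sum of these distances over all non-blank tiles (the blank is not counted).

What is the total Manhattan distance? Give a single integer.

Tile 1: (0,0)->(0,0) = 0
Tile 6: (0,1)->(1,2) = 2
Tile 7: (0,2)->(2,0) = 4
Tile 3: (1,0)->(0,2) = 3
Tile 2: (1,1)->(0,1) = 1
Tile 5: (1,2)->(1,1) = 1
Tile 8: (2,1)->(2,1) = 0
Tile 4: (2,2)->(1,0) = 3
Sum: 0 + 2 + 4 + 3 + 1 + 1 + 0 + 3 = 14

Answer: 14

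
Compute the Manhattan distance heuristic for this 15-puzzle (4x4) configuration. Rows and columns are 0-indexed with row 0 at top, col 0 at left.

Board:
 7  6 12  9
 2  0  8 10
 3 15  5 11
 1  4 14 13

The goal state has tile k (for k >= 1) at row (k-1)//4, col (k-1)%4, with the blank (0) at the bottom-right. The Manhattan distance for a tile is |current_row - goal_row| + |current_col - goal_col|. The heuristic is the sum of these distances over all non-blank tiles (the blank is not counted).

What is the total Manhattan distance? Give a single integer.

Answer: 40

Derivation:
Tile 7: (0,0)->(1,2) = 3
Tile 6: (0,1)->(1,1) = 1
Tile 12: (0,2)->(2,3) = 3
Tile 9: (0,3)->(2,0) = 5
Tile 2: (1,0)->(0,1) = 2
Tile 8: (1,2)->(1,3) = 1
Tile 10: (1,3)->(2,1) = 3
Tile 3: (2,0)->(0,2) = 4
Tile 15: (2,1)->(3,2) = 2
Tile 5: (2,2)->(1,0) = 3
Tile 11: (2,3)->(2,2) = 1
Tile 1: (3,0)->(0,0) = 3
Tile 4: (3,1)->(0,3) = 5
Tile 14: (3,2)->(3,1) = 1
Tile 13: (3,3)->(3,0) = 3
Sum: 3 + 1 + 3 + 5 + 2 + 1 + 3 + 4 + 2 + 3 + 1 + 3 + 5 + 1 + 3 = 40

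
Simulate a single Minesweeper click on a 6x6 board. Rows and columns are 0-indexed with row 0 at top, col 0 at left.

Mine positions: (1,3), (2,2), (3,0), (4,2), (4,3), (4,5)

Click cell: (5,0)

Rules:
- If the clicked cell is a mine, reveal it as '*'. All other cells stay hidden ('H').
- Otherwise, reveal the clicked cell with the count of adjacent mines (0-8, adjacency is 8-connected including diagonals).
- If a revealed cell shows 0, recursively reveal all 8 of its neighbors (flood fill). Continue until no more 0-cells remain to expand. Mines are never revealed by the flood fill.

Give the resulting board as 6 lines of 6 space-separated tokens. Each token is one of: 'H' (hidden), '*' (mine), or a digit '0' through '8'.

H H H H H H
H H H H H H
H H H H H H
H H H H H H
1 2 H H H H
0 1 H H H H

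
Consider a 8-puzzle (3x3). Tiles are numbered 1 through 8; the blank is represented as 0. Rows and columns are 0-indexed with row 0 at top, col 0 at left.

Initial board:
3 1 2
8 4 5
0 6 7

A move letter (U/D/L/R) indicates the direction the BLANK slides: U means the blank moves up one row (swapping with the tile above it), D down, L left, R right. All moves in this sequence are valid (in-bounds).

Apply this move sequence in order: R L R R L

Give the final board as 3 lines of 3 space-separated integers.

After move 1 (R):
3 1 2
8 4 5
6 0 7

After move 2 (L):
3 1 2
8 4 5
0 6 7

After move 3 (R):
3 1 2
8 4 5
6 0 7

After move 4 (R):
3 1 2
8 4 5
6 7 0

After move 5 (L):
3 1 2
8 4 5
6 0 7

Answer: 3 1 2
8 4 5
6 0 7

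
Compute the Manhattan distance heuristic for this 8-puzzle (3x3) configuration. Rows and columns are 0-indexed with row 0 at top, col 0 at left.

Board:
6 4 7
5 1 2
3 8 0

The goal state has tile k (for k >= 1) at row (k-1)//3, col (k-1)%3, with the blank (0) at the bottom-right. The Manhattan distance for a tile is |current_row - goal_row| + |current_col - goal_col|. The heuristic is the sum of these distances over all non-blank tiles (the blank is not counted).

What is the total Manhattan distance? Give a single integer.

Tile 6: at (0,0), goal (1,2), distance |0-1|+|0-2| = 3
Tile 4: at (0,1), goal (1,0), distance |0-1|+|1-0| = 2
Tile 7: at (0,2), goal (2,0), distance |0-2|+|2-0| = 4
Tile 5: at (1,0), goal (1,1), distance |1-1|+|0-1| = 1
Tile 1: at (1,1), goal (0,0), distance |1-0|+|1-0| = 2
Tile 2: at (1,2), goal (0,1), distance |1-0|+|2-1| = 2
Tile 3: at (2,0), goal (0,2), distance |2-0|+|0-2| = 4
Tile 8: at (2,1), goal (2,1), distance |2-2|+|1-1| = 0
Sum: 3 + 2 + 4 + 1 + 2 + 2 + 4 + 0 = 18

Answer: 18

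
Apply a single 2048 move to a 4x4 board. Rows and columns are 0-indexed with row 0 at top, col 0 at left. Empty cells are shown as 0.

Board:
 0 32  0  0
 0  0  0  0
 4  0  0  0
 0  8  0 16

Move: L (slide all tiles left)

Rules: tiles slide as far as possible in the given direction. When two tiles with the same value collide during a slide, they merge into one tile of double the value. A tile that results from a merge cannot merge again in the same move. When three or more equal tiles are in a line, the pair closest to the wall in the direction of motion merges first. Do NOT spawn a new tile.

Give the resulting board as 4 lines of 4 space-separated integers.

Answer: 32  0  0  0
 0  0  0  0
 4  0  0  0
 8 16  0  0

Derivation:
Slide left:
row 0: [0, 32, 0, 0] -> [32, 0, 0, 0]
row 1: [0, 0, 0, 0] -> [0, 0, 0, 0]
row 2: [4, 0, 0, 0] -> [4, 0, 0, 0]
row 3: [0, 8, 0, 16] -> [8, 16, 0, 0]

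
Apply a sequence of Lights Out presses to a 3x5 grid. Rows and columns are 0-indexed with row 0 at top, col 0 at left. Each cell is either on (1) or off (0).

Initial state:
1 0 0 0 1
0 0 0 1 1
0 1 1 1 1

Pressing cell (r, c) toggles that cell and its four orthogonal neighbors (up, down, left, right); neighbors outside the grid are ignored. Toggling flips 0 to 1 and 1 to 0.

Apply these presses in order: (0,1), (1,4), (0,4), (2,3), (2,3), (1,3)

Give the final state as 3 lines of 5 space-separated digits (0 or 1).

After press 1 at (0,1):
0 1 1 0 1
0 1 0 1 1
0 1 1 1 1

After press 2 at (1,4):
0 1 1 0 0
0 1 0 0 0
0 1 1 1 0

After press 3 at (0,4):
0 1 1 1 1
0 1 0 0 1
0 1 1 1 0

After press 4 at (2,3):
0 1 1 1 1
0 1 0 1 1
0 1 0 0 1

After press 5 at (2,3):
0 1 1 1 1
0 1 0 0 1
0 1 1 1 0

After press 6 at (1,3):
0 1 1 0 1
0 1 1 1 0
0 1 1 0 0

Answer: 0 1 1 0 1
0 1 1 1 0
0 1 1 0 0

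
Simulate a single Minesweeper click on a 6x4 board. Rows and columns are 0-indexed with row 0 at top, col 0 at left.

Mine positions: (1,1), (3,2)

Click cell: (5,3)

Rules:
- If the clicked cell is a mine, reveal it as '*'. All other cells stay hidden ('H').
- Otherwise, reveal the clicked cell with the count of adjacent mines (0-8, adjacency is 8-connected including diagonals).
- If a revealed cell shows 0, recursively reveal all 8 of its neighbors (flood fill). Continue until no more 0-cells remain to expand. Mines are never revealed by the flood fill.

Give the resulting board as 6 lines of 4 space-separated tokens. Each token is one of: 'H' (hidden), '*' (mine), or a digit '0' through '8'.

H H H H
H H H H
1 2 H H
0 1 H H
0 1 1 1
0 0 0 0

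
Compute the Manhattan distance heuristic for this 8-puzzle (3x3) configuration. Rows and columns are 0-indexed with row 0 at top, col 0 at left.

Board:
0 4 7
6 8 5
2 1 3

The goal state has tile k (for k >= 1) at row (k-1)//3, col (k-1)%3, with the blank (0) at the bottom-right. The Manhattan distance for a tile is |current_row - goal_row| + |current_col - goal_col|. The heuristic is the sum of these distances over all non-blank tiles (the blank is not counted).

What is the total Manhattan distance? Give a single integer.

Answer: 18

Derivation:
Tile 4: at (0,1), goal (1,0), distance |0-1|+|1-0| = 2
Tile 7: at (0,2), goal (2,0), distance |0-2|+|2-0| = 4
Tile 6: at (1,0), goal (1,2), distance |1-1|+|0-2| = 2
Tile 8: at (1,1), goal (2,1), distance |1-2|+|1-1| = 1
Tile 5: at (1,2), goal (1,1), distance |1-1|+|2-1| = 1
Tile 2: at (2,0), goal (0,1), distance |2-0|+|0-1| = 3
Tile 1: at (2,1), goal (0,0), distance |2-0|+|1-0| = 3
Tile 3: at (2,2), goal (0,2), distance |2-0|+|2-2| = 2
Sum: 2 + 4 + 2 + 1 + 1 + 3 + 3 + 2 = 18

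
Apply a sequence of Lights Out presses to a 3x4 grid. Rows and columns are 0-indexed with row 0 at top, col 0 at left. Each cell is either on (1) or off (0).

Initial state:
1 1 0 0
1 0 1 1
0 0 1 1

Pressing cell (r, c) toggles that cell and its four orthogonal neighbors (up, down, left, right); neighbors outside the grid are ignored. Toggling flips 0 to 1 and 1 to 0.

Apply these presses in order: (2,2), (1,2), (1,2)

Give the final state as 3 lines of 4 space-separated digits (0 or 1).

After press 1 at (2,2):
1 1 0 0
1 0 0 1
0 1 0 0

After press 2 at (1,2):
1 1 1 0
1 1 1 0
0 1 1 0

After press 3 at (1,2):
1 1 0 0
1 0 0 1
0 1 0 0

Answer: 1 1 0 0
1 0 0 1
0 1 0 0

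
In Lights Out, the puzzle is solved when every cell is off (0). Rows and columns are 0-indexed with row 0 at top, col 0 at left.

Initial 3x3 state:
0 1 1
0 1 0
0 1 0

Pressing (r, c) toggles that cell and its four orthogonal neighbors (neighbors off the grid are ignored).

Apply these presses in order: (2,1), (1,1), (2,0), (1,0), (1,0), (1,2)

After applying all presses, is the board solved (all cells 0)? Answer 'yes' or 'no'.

After press 1 at (2,1):
0 1 1
0 0 0
1 0 1

After press 2 at (1,1):
0 0 1
1 1 1
1 1 1

After press 3 at (2,0):
0 0 1
0 1 1
0 0 1

After press 4 at (1,0):
1 0 1
1 0 1
1 0 1

After press 5 at (1,0):
0 0 1
0 1 1
0 0 1

After press 6 at (1,2):
0 0 0
0 0 0
0 0 0

Lights still on: 0

Answer: yes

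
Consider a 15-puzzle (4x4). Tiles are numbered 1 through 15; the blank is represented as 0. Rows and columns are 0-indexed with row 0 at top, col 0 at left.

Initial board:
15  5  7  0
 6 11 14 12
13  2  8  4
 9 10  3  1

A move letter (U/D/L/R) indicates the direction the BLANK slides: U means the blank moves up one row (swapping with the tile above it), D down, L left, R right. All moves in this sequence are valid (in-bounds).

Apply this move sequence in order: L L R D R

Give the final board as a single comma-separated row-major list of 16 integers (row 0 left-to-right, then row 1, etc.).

Answer: 15, 5, 14, 7, 6, 11, 12, 0, 13, 2, 8, 4, 9, 10, 3, 1

Derivation:
After move 1 (L):
15  5  0  7
 6 11 14 12
13  2  8  4
 9 10  3  1

After move 2 (L):
15  0  5  7
 6 11 14 12
13  2  8  4
 9 10  3  1

After move 3 (R):
15  5  0  7
 6 11 14 12
13  2  8  4
 9 10  3  1

After move 4 (D):
15  5 14  7
 6 11  0 12
13  2  8  4
 9 10  3  1

After move 5 (R):
15  5 14  7
 6 11 12  0
13  2  8  4
 9 10  3  1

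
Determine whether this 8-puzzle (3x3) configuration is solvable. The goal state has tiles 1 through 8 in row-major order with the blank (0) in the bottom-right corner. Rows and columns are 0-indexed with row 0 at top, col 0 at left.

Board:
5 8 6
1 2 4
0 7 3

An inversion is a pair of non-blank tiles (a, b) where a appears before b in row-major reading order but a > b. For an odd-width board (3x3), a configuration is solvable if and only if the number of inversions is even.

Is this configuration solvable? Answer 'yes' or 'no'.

Answer: yes

Derivation:
Inversions (pairs i<j in row-major order where tile[i] > tile[j] > 0): 16
16 is even, so the puzzle is solvable.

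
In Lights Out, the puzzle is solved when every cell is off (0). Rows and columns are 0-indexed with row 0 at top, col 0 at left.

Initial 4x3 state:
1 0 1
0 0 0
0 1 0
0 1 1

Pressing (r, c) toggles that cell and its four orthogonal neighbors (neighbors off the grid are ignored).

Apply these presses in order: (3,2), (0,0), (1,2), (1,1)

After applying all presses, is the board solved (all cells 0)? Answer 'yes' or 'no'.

After press 1 at (3,2):
1 0 1
0 0 0
0 1 1
0 0 0

After press 2 at (0,0):
0 1 1
1 0 0
0 1 1
0 0 0

After press 3 at (1,2):
0 1 0
1 1 1
0 1 0
0 0 0

After press 4 at (1,1):
0 0 0
0 0 0
0 0 0
0 0 0

Lights still on: 0

Answer: yes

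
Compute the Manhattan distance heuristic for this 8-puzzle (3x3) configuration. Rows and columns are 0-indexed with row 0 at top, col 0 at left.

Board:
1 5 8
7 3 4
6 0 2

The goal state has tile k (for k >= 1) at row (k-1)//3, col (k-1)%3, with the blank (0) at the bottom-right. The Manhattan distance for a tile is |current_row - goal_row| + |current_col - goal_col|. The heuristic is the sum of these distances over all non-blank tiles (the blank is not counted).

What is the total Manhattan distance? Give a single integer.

Tile 1: (0,0)->(0,0) = 0
Tile 5: (0,1)->(1,1) = 1
Tile 8: (0,2)->(2,1) = 3
Tile 7: (1,0)->(2,0) = 1
Tile 3: (1,1)->(0,2) = 2
Tile 4: (1,2)->(1,0) = 2
Tile 6: (2,0)->(1,2) = 3
Tile 2: (2,2)->(0,1) = 3
Sum: 0 + 1 + 3 + 1 + 2 + 2 + 3 + 3 = 15

Answer: 15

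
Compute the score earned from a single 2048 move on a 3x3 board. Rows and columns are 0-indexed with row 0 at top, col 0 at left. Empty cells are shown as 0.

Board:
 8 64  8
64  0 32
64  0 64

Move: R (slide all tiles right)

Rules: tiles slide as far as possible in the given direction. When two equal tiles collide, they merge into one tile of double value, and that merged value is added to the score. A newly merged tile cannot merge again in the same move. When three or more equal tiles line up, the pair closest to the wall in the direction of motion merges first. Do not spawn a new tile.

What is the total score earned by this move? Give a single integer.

Slide right:
row 0: [8, 64, 8] -> [8, 64, 8]  score +0 (running 0)
row 1: [64, 0, 32] -> [0, 64, 32]  score +0 (running 0)
row 2: [64, 0, 64] -> [0, 0, 128]  score +128 (running 128)
Board after move:
  8  64   8
  0  64  32
  0   0 128

Answer: 128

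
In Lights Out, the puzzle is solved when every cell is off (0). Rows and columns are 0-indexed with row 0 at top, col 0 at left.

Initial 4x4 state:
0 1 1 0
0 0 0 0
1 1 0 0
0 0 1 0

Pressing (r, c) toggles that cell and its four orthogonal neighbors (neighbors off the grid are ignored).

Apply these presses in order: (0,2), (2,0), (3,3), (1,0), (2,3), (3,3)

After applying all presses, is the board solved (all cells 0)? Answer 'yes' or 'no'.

After press 1 at (0,2):
0 0 0 1
0 0 1 0
1 1 0 0
0 0 1 0

After press 2 at (2,0):
0 0 0 1
1 0 1 0
0 0 0 0
1 0 1 0

After press 3 at (3,3):
0 0 0 1
1 0 1 0
0 0 0 1
1 0 0 1

After press 4 at (1,0):
1 0 0 1
0 1 1 0
1 0 0 1
1 0 0 1

After press 5 at (2,3):
1 0 0 1
0 1 1 1
1 0 1 0
1 0 0 0

After press 6 at (3,3):
1 0 0 1
0 1 1 1
1 0 1 1
1 0 1 1

Lights still on: 11

Answer: no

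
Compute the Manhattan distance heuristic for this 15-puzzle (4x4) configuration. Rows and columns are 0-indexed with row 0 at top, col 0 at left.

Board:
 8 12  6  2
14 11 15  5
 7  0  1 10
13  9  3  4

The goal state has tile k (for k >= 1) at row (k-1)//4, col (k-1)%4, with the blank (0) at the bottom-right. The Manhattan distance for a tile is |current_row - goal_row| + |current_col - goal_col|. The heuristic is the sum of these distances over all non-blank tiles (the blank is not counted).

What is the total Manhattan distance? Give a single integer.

Tile 8: at (0,0), goal (1,3), distance |0-1|+|0-3| = 4
Tile 12: at (0,1), goal (2,3), distance |0-2|+|1-3| = 4
Tile 6: at (0,2), goal (1,1), distance |0-1|+|2-1| = 2
Tile 2: at (0,3), goal (0,1), distance |0-0|+|3-1| = 2
Tile 14: at (1,0), goal (3,1), distance |1-3|+|0-1| = 3
Tile 11: at (1,1), goal (2,2), distance |1-2|+|1-2| = 2
Tile 15: at (1,2), goal (3,2), distance |1-3|+|2-2| = 2
Tile 5: at (1,3), goal (1,0), distance |1-1|+|3-0| = 3
Tile 7: at (2,0), goal (1,2), distance |2-1|+|0-2| = 3
Tile 1: at (2,2), goal (0,0), distance |2-0|+|2-0| = 4
Tile 10: at (2,3), goal (2,1), distance |2-2|+|3-1| = 2
Tile 13: at (3,0), goal (3,0), distance |3-3|+|0-0| = 0
Tile 9: at (3,1), goal (2,0), distance |3-2|+|1-0| = 2
Tile 3: at (3,2), goal (0,2), distance |3-0|+|2-2| = 3
Tile 4: at (3,3), goal (0,3), distance |3-0|+|3-3| = 3
Sum: 4 + 4 + 2 + 2 + 3 + 2 + 2 + 3 + 3 + 4 + 2 + 0 + 2 + 3 + 3 = 39

Answer: 39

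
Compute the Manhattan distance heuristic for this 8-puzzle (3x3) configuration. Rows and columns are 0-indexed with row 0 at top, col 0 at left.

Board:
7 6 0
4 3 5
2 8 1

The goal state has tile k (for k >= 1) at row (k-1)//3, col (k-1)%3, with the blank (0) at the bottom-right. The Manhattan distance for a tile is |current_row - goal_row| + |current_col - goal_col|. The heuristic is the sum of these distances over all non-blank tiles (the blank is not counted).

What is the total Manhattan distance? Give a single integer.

Answer: 14

Derivation:
Tile 7: at (0,0), goal (2,0), distance |0-2|+|0-0| = 2
Tile 6: at (0,1), goal (1,2), distance |0-1|+|1-2| = 2
Tile 4: at (1,0), goal (1,0), distance |1-1|+|0-0| = 0
Tile 3: at (1,1), goal (0,2), distance |1-0|+|1-2| = 2
Tile 5: at (1,2), goal (1,1), distance |1-1|+|2-1| = 1
Tile 2: at (2,0), goal (0,1), distance |2-0|+|0-1| = 3
Tile 8: at (2,1), goal (2,1), distance |2-2|+|1-1| = 0
Tile 1: at (2,2), goal (0,0), distance |2-0|+|2-0| = 4
Sum: 2 + 2 + 0 + 2 + 1 + 3 + 0 + 4 = 14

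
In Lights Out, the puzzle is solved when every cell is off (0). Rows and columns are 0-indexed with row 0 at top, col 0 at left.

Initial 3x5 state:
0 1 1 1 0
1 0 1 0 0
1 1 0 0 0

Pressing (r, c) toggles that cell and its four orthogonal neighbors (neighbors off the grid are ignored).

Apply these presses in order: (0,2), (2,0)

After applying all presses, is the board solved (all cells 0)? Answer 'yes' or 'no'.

After press 1 at (0,2):
0 0 0 0 0
1 0 0 0 0
1 1 0 0 0

After press 2 at (2,0):
0 0 0 0 0
0 0 0 0 0
0 0 0 0 0

Lights still on: 0

Answer: yes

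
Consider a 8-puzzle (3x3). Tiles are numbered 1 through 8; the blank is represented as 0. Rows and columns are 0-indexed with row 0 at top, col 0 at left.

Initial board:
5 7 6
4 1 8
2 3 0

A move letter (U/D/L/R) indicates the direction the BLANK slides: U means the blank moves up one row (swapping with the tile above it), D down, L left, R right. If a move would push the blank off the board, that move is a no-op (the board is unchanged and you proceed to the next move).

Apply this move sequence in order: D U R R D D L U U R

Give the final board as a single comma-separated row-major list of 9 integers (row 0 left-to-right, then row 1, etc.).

Answer: 5, 6, 0, 4, 7, 8, 2, 1, 3

Derivation:
After move 1 (D):
5 7 6
4 1 8
2 3 0

After move 2 (U):
5 7 6
4 1 0
2 3 8

After move 3 (R):
5 7 6
4 1 0
2 3 8

After move 4 (R):
5 7 6
4 1 0
2 3 8

After move 5 (D):
5 7 6
4 1 8
2 3 0

After move 6 (D):
5 7 6
4 1 8
2 3 0

After move 7 (L):
5 7 6
4 1 8
2 0 3

After move 8 (U):
5 7 6
4 0 8
2 1 3

After move 9 (U):
5 0 6
4 7 8
2 1 3

After move 10 (R):
5 6 0
4 7 8
2 1 3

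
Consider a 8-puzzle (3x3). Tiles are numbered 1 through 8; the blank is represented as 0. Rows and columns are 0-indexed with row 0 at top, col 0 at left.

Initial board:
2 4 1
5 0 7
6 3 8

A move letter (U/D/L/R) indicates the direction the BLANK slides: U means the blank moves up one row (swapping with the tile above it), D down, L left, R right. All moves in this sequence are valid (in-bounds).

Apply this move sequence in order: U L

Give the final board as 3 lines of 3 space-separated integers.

After move 1 (U):
2 0 1
5 4 7
6 3 8

After move 2 (L):
0 2 1
5 4 7
6 3 8

Answer: 0 2 1
5 4 7
6 3 8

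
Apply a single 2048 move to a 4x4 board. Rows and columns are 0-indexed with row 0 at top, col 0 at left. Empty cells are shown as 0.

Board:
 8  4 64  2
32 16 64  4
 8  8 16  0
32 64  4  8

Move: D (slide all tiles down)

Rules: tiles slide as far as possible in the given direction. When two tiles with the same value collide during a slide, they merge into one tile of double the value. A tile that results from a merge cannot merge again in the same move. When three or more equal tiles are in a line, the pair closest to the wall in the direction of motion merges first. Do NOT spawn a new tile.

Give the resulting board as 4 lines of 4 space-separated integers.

Slide down:
col 0: [8, 32, 8, 32] -> [8, 32, 8, 32]
col 1: [4, 16, 8, 64] -> [4, 16, 8, 64]
col 2: [64, 64, 16, 4] -> [0, 128, 16, 4]
col 3: [2, 4, 0, 8] -> [0, 2, 4, 8]

Answer:   8   4   0   0
 32  16 128   2
  8   8  16   4
 32  64   4   8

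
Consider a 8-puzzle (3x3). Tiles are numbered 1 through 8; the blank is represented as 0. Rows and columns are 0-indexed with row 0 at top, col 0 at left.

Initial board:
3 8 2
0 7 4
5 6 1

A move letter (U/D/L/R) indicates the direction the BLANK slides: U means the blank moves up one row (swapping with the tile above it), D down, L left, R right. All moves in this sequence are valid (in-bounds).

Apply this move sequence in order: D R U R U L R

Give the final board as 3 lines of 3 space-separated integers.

Answer: 3 8 0
5 4 2
6 7 1

Derivation:
After move 1 (D):
3 8 2
5 7 4
0 6 1

After move 2 (R):
3 8 2
5 7 4
6 0 1

After move 3 (U):
3 8 2
5 0 4
6 7 1

After move 4 (R):
3 8 2
5 4 0
6 7 1

After move 5 (U):
3 8 0
5 4 2
6 7 1

After move 6 (L):
3 0 8
5 4 2
6 7 1

After move 7 (R):
3 8 0
5 4 2
6 7 1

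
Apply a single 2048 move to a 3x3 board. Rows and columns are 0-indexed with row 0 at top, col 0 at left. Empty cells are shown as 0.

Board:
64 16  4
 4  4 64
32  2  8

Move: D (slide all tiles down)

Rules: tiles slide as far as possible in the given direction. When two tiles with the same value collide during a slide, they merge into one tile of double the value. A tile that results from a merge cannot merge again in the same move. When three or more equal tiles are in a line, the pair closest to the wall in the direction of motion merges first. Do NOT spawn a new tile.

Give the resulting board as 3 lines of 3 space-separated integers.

Slide down:
col 0: [64, 4, 32] -> [64, 4, 32]
col 1: [16, 4, 2] -> [16, 4, 2]
col 2: [4, 64, 8] -> [4, 64, 8]

Answer: 64 16  4
 4  4 64
32  2  8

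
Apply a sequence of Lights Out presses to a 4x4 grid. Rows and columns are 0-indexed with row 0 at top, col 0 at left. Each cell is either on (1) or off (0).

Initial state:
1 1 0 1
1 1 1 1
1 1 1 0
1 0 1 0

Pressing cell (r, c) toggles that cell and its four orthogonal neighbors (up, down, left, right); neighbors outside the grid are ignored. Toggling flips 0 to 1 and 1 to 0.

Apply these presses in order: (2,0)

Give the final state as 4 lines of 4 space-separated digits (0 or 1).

After press 1 at (2,0):
1 1 0 1
0 1 1 1
0 0 1 0
0 0 1 0

Answer: 1 1 0 1
0 1 1 1
0 0 1 0
0 0 1 0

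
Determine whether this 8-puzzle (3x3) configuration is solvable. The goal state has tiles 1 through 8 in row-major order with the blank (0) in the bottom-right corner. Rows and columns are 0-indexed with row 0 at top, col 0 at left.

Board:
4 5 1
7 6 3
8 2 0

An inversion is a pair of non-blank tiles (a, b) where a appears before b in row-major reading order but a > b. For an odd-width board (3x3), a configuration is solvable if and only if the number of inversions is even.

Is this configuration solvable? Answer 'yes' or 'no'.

Inversions (pairs i<j in row-major order where tile[i] > tile[j] > 0): 13
13 is odd, so the puzzle is not solvable.

Answer: no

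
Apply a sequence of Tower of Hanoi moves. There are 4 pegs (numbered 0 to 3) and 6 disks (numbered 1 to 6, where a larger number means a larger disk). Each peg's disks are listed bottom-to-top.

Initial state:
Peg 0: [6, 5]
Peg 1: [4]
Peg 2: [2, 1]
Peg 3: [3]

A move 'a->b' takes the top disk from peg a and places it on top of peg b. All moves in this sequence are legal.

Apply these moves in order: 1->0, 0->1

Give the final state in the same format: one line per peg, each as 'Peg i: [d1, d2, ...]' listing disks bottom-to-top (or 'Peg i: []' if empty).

After move 1 (1->0):
Peg 0: [6, 5, 4]
Peg 1: []
Peg 2: [2, 1]
Peg 3: [3]

After move 2 (0->1):
Peg 0: [6, 5]
Peg 1: [4]
Peg 2: [2, 1]
Peg 3: [3]

Answer: Peg 0: [6, 5]
Peg 1: [4]
Peg 2: [2, 1]
Peg 3: [3]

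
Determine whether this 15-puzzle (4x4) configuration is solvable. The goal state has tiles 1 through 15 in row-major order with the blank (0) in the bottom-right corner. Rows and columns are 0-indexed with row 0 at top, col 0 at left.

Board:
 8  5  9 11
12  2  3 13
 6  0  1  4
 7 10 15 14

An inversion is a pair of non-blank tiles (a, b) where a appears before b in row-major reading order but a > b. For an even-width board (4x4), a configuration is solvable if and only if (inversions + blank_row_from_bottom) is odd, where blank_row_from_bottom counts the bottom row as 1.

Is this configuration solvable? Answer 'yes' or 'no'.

Answer: yes

Derivation:
Inversions: 41
Blank is in row 2 (0-indexed from top), which is row 2 counting from the bottom (bottom = 1).
41 + 2 = 43, which is odd, so the puzzle is solvable.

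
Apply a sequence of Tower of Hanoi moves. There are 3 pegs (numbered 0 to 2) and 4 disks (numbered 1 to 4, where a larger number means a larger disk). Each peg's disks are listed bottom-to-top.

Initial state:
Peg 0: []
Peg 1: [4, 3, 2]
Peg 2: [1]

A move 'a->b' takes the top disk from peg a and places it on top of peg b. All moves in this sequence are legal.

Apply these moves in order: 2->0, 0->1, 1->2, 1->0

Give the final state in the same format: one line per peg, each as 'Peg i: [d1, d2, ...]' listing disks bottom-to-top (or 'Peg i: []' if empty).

Answer: Peg 0: [2]
Peg 1: [4, 3]
Peg 2: [1]

Derivation:
After move 1 (2->0):
Peg 0: [1]
Peg 1: [4, 3, 2]
Peg 2: []

After move 2 (0->1):
Peg 0: []
Peg 1: [4, 3, 2, 1]
Peg 2: []

After move 3 (1->2):
Peg 0: []
Peg 1: [4, 3, 2]
Peg 2: [1]

After move 4 (1->0):
Peg 0: [2]
Peg 1: [4, 3]
Peg 2: [1]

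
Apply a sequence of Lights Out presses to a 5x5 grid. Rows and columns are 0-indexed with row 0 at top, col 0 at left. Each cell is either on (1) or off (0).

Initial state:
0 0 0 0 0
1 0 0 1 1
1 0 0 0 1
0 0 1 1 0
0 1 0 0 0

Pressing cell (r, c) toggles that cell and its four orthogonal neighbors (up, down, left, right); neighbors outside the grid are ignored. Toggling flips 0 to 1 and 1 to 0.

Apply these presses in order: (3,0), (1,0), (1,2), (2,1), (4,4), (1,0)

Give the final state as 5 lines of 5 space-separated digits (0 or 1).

Answer: 0 0 1 0 0
1 0 1 0 1
1 1 0 0 1
1 0 1 1 1
1 1 0 1 1

Derivation:
After press 1 at (3,0):
0 0 0 0 0
1 0 0 1 1
0 0 0 0 1
1 1 1 1 0
1 1 0 0 0

After press 2 at (1,0):
1 0 0 0 0
0 1 0 1 1
1 0 0 0 1
1 1 1 1 0
1 1 0 0 0

After press 3 at (1,2):
1 0 1 0 0
0 0 1 0 1
1 0 1 0 1
1 1 1 1 0
1 1 0 0 0

After press 4 at (2,1):
1 0 1 0 0
0 1 1 0 1
0 1 0 0 1
1 0 1 1 0
1 1 0 0 0

After press 5 at (4,4):
1 0 1 0 0
0 1 1 0 1
0 1 0 0 1
1 0 1 1 1
1 1 0 1 1

After press 6 at (1,0):
0 0 1 0 0
1 0 1 0 1
1 1 0 0 1
1 0 1 1 1
1 1 0 1 1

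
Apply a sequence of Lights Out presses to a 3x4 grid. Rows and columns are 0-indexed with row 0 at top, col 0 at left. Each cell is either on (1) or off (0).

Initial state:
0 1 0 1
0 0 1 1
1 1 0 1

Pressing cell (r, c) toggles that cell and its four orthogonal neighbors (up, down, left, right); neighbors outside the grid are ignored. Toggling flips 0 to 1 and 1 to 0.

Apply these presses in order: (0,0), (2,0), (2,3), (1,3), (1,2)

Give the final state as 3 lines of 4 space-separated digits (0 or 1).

Answer: 1 0 1 0
0 1 1 0
0 0 0 1

Derivation:
After press 1 at (0,0):
1 0 0 1
1 0 1 1
1 1 0 1

After press 2 at (2,0):
1 0 0 1
0 0 1 1
0 0 0 1

After press 3 at (2,3):
1 0 0 1
0 0 1 0
0 0 1 0

After press 4 at (1,3):
1 0 0 0
0 0 0 1
0 0 1 1

After press 5 at (1,2):
1 0 1 0
0 1 1 0
0 0 0 1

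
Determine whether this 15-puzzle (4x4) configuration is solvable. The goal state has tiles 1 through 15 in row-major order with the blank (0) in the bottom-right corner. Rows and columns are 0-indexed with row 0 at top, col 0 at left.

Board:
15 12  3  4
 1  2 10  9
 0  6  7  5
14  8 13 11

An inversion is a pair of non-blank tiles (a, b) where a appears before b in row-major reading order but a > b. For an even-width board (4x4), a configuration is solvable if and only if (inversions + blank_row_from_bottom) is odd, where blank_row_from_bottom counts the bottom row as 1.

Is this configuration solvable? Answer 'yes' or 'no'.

Inversions: 44
Blank is in row 2 (0-indexed from top), which is row 2 counting from the bottom (bottom = 1).
44 + 2 = 46, which is even, so the puzzle is not solvable.

Answer: no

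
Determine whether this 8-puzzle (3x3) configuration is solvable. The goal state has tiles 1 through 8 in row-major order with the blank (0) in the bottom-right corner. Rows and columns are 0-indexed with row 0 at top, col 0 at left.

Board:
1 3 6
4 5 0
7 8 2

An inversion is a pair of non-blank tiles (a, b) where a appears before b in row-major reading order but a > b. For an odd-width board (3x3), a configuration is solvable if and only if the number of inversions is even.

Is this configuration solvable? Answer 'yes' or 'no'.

Inversions (pairs i<j in row-major order where tile[i] > tile[j] > 0): 8
8 is even, so the puzzle is solvable.

Answer: yes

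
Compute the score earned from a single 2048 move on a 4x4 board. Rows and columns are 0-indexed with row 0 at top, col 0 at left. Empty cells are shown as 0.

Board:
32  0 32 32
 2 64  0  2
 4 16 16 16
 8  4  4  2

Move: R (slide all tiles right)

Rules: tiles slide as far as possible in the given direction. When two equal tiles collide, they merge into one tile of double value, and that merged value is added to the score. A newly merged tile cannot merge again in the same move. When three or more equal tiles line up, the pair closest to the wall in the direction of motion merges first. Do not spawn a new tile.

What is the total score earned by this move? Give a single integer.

Answer: 104

Derivation:
Slide right:
row 0: [32, 0, 32, 32] -> [0, 0, 32, 64]  score +64 (running 64)
row 1: [2, 64, 0, 2] -> [0, 2, 64, 2]  score +0 (running 64)
row 2: [4, 16, 16, 16] -> [0, 4, 16, 32]  score +32 (running 96)
row 3: [8, 4, 4, 2] -> [0, 8, 8, 2]  score +8 (running 104)
Board after move:
 0  0 32 64
 0  2 64  2
 0  4 16 32
 0  8  8  2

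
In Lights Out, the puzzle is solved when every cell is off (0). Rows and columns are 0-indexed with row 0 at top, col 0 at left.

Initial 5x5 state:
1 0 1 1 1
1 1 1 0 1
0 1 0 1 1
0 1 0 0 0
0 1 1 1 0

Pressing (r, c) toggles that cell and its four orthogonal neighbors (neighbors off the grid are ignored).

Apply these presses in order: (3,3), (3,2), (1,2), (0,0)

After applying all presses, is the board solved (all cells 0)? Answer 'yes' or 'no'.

Answer: no

Derivation:
After press 1 at (3,3):
1 0 1 1 1
1 1 1 0 1
0 1 0 0 1
0 1 1 1 1
0 1 1 0 0

After press 2 at (3,2):
1 0 1 1 1
1 1 1 0 1
0 1 1 0 1
0 0 0 0 1
0 1 0 0 0

After press 3 at (1,2):
1 0 0 1 1
1 0 0 1 1
0 1 0 0 1
0 0 0 0 1
0 1 0 0 0

After press 4 at (0,0):
0 1 0 1 1
0 0 0 1 1
0 1 0 0 1
0 0 0 0 1
0 1 0 0 0

Lights still on: 9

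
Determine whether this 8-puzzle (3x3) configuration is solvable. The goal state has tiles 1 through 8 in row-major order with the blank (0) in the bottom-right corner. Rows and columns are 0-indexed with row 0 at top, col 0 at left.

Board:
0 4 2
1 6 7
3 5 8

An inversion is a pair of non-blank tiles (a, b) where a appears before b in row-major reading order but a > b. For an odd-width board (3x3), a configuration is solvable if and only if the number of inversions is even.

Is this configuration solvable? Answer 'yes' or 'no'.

Inversions (pairs i<j in row-major order where tile[i] > tile[j] > 0): 8
8 is even, so the puzzle is solvable.

Answer: yes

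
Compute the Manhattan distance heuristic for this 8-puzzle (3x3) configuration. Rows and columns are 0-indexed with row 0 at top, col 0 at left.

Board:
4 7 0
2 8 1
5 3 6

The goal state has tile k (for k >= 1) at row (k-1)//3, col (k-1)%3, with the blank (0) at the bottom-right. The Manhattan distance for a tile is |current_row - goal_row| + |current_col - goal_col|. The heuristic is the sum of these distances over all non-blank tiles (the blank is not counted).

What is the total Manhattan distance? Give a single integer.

Answer: 16

Derivation:
Tile 4: at (0,0), goal (1,0), distance |0-1|+|0-0| = 1
Tile 7: at (0,1), goal (2,0), distance |0-2|+|1-0| = 3
Tile 2: at (1,0), goal (0,1), distance |1-0|+|0-1| = 2
Tile 8: at (1,1), goal (2,1), distance |1-2|+|1-1| = 1
Tile 1: at (1,2), goal (0,0), distance |1-0|+|2-0| = 3
Tile 5: at (2,0), goal (1,1), distance |2-1|+|0-1| = 2
Tile 3: at (2,1), goal (0,2), distance |2-0|+|1-2| = 3
Tile 6: at (2,2), goal (1,2), distance |2-1|+|2-2| = 1
Sum: 1 + 3 + 2 + 1 + 3 + 2 + 3 + 1 = 16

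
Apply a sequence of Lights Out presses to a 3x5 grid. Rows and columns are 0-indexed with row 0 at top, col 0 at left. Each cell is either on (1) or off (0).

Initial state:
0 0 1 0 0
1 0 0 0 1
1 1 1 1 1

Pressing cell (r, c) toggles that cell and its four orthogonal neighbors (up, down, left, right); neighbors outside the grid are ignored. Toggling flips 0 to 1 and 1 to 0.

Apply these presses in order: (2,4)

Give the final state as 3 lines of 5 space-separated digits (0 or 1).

After press 1 at (2,4):
0 0 1 0 0
1 0 0 0 0
1 1 1 0 0

Answer: 0 0 1 0 0
1 0 0 0 0
1 1 1 0 0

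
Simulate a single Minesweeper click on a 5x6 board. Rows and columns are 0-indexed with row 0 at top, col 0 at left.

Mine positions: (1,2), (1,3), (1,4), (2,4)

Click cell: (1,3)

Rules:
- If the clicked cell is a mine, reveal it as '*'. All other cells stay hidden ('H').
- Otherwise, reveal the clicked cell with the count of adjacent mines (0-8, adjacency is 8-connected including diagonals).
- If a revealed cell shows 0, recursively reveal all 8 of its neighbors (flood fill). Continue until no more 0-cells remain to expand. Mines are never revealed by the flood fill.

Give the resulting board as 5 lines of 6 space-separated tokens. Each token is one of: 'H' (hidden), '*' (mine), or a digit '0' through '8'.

H H H H H H
H H H * H H
H H H H H H
H H H H H H
H H H H H H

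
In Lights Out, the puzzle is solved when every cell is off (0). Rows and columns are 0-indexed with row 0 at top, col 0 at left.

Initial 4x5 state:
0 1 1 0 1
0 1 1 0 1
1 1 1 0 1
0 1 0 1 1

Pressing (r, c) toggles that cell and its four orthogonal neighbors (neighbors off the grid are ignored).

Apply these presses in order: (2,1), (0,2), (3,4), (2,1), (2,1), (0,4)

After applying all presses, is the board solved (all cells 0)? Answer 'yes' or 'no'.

After press 1 at (2,1):
0 1 1 0 1
0 0 1 0 1
0 0 0 0 1
0 0 0 1 1

After press 2 at (0,2):
0 0 0 1 1
0 0 0 0 1
0 0 0 0 1
0 0 0 1 1

After press 3 at (3,4):
0 0 0 1 1
0 0 0 0 1
0 0 0 0 0
0 0 0 0 0

After press 4 at (2,1):
0 0 0 1 1
0 1 0 0 1
1 1 1 0 0
0 1 0 0 0

After press 5 at (2,1):
0 0 0 1 1
0 0 0 0 1
0 0 0 0 0
0 0 0 0 0

After press 6 at (0,4):
0 0 0 0 0
0 0 0 0 0
0 0 0 0 0
0 0 0 0 0

Lights still on: 0

Answer: yes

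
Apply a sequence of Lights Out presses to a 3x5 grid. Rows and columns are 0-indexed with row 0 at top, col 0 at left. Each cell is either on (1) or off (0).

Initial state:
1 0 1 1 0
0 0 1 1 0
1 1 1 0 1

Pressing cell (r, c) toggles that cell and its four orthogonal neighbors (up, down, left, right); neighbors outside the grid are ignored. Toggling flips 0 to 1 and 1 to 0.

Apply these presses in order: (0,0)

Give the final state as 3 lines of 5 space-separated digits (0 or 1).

After press 1 at (0,0):
0 1 1 1 0
1 0 1 1 0
1 1 1 0 1

Answer: 0 1 1 1 0
1 0 1 1 0
1 1 1 0 1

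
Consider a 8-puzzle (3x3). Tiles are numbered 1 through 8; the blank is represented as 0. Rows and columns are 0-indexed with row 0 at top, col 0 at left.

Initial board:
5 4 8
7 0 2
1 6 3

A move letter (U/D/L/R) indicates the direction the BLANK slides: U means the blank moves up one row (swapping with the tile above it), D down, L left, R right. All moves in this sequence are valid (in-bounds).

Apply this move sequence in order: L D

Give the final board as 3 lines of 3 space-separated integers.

After move 1 (L):
5 4 8
0 7 2
1 6 3

After move 2 (D):
5 4 8
1 7 2
0 6 3

Answer: 5 4 8
1 7 2
0 6 3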